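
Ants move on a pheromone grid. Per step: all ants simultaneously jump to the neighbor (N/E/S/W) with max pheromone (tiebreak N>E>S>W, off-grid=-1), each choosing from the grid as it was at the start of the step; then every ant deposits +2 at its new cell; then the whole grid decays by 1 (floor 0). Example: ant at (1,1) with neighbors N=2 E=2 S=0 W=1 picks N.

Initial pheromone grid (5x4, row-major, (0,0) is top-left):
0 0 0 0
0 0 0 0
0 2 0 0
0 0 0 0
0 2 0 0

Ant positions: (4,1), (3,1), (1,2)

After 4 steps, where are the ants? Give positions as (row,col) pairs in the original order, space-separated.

Step 1: ant0:(4,1)->N->(3,1) | ant1:(3,1)->N->(2,1) | ant2:(1,2)->N->(0,2)
  grid max=3 at (2,1)
Step 2: ant0:(3,1)->N->(2,1) | ant1:(2,1)->S->(3,1) | ant2:(0,2)->E->(0,3)
  grid max=4 at (2,1)
Step 3: ant0:(2,1)->S->(3,1) | ant1:(3,1)->N->(2,1) | ant2:(0,3)->S->(1,3)
  grid max=5 at (2,1)
Step 4: ant0:(3,1)->N->(2,1) | ant1:(2,1)->S->(3,1) | ant2:(1,3)->N->(0,3)
  grid max=6 at (2,1)

(2,1) (3,1) (0,3)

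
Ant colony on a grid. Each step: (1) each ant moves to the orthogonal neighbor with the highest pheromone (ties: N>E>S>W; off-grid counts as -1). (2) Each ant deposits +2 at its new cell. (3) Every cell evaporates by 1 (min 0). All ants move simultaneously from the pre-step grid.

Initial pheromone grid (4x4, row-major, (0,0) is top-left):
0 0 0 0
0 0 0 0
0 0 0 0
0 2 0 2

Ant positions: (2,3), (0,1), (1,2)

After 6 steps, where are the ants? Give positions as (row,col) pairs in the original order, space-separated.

Step 1: ant0:(2,3)->S->(3,3) | ant1:(0,1)->E->(0,2) | ant2:(1,2)->N->(0,2)
  grid max=3 at (0,2)
Step 2: ant0:(3,3)->N->(2,3) | ant1:(0,2)->E->(0,3) | ant2:(0,2)->E->(0,3)
  grid max=3 at (0,3)
Step 3: ant0:(2,3)->S->(3,3) | ant1:(0,3)->W->(0,2) | ant2:(0,3)->W->(0,2)
  grid max=5 at (0,2)
Step 4: ant0:(3,3)->N->(2,3) | ant1:(0,2)->E->(0,3) | ant2:(0,2)->E->(0,3)
  grid max=5 at (0,3)
Step 5: ant0:(2,3)->S->(3,3) | ant1:(0,3)->W->(0,2) | ant2:(0,3)->W->(0,2)
  grid max=7 at (0,2)
Step 6: ant0:(3,3)->N->(2,3) | ant1:(0,2)->E->(0,3) | ant2:(0,2)->E->(0,3)
  grid max=7 at (0,3)

(2,3) (0,3) (0,3)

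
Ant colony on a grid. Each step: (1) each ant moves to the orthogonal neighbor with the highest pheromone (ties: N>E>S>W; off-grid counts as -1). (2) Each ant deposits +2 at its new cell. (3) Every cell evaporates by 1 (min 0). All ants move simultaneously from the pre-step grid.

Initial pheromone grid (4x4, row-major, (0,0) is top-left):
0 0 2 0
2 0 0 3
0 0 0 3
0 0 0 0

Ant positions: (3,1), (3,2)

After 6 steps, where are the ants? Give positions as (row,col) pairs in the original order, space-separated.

Step 1: ant0:(3,1)->N->(2,1) | ant1:(3,2)->N->(2,2)
  grid max=2 at (1,3)
Step 2: ant0:(2,1)->E->(2,2) | ant1:(2,2)->E->(2,3)
  grid max=3 at (2,3)
Step 3: ant0:(2,2)->E->(2,3) | ant1:(2,3)->W->(2,2)
  grid max=4 at (2,3)
Step 4: ant0:(2,3)->W->(2,2) | ant1:(2,2)->E->(2,3)
  grid max=5 at (2,3)
Step 5: ant0:(2,2)->E->(2,3) | ant1:(2,3)->W->(2,2)
  grid max=6 at (2,3)
Step 6: ant0:(2,3)->W->(2,2) | ant1:(2,2)->E->(2,3)
  grid max=7 at (2,3)

(2,2) (2,3)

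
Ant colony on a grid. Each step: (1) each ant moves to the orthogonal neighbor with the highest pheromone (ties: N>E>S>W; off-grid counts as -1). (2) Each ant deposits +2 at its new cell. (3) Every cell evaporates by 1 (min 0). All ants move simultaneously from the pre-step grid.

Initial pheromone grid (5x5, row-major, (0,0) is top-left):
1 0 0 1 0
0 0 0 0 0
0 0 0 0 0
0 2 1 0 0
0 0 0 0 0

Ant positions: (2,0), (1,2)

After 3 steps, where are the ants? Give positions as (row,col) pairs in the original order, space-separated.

Step 1: ant0:(2,0)->N->(1,0) | ant1:(1,2)->N->(0,2)
  grid max=1 at (0,2)
Step 2: ant0:(1,0)->N->(0,0) | ant1:(0,2)->E->(0,3)
  grid max=1 at (0,0)
Step 3: ant0:(0,0)->E->(0,1) | ant1:(0,3)->E->(0,4)
  grid max=1 at (0,1)

(0,1) (0,4)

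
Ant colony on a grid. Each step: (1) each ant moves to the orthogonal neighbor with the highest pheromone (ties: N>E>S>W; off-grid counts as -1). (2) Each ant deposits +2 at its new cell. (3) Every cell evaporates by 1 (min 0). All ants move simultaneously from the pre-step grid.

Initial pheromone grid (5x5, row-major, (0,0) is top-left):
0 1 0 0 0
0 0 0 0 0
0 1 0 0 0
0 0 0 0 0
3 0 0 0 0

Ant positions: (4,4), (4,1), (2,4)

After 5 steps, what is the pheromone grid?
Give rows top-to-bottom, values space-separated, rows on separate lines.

After step 1: ants at (3,4),(4,0),(1,4)
  0 0 0 0 0
  0 0 0 0 1
  0 0 0 0 0
  0 0 0 0 1
  4 0 0 0 0
After step 2: ants at (2,4),(3,0),(0,4)
  0 0 0 0 1
  0 0 0 0 0
  0 0 0 0 1
  1 0 0 0 0
  3 0 0 0 0
After step 3: ants at (1,4),(4,0),(1,4)
  0 0 0 0 0
  0 0 0 0 3
  0 0 0 0 0
  0 0 0 0 0
  4 0 0 0 0
After step 4: ants at (0,4),(3,0),(0,4)
  0 0 0 0 3
  0 0 0 0 2
  0 0 0 0 0
  1 0 0 0 0
  3 0 0 0 0
After step 5: ants at (1,4),(4,0),(1,4)
  0 0 0 0 2
  0 0 0 0 5
  0 0 0 0 0
  0 0 0 0 0
  4 0 0 0 0

0 0 0 0 2
0 0 0 0 5
0 0 0 0 0
0 0 0 0 0
4 0 0 0 0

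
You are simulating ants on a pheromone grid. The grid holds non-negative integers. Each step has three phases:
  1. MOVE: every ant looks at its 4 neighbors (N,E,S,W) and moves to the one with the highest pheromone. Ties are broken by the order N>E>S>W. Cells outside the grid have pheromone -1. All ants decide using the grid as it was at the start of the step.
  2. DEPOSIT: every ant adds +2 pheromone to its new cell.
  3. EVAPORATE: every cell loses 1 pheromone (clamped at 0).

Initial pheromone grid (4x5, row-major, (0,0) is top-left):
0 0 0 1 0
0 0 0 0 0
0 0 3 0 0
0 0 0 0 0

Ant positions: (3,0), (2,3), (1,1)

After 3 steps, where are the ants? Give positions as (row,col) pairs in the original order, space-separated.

Step 1: ant0:(3,0)->N->(2,0) | ant1:(2,3)->W->(2,2) | ant2:(1,1)->N->(0,1)
  grid max=4 at (2,2)
Step 2: ant0:(2,0)->N->(1,0) | ant1:(2,2)->N->(1,2) | ant2:(0,1)->E->(0,2)
  grid max=3 at (2,2)
Step 3: ant0:(1,0)->N->(0,0) | ant1:(1,2)->S->(2,2) | ant2:(0,2)->S->(1,2)
  grid max=4 at (2,2)

(0,0) (2,2) (1,2)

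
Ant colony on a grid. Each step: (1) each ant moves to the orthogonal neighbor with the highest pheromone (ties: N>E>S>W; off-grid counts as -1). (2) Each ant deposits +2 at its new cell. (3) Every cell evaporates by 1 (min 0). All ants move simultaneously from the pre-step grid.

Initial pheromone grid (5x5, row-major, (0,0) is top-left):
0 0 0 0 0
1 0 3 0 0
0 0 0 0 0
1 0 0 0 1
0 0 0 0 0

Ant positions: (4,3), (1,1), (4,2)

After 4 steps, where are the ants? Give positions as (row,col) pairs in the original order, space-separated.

Step 1: ant0:(4,3)->N->(3,3) | ant1:(1,1)->E->(1,2) | ant2:(4,2)->N->(3,2)
  grid max=4 at (1,2)
Step 2: ant0:(3,3)->W->(3,2) | ant1:(1,2)->N->(0,2) | ant2:(3,2)->E->(3,3)
  grid max=3 at (1,2)
Step 3: ant0:(3,2)->E->(3,3) | ant1:(0,2)->S->(1,2) | ant2:(3,3)->W->(3,2)
  grid max=4 at (1,2)
Step 4: ant0:(3,3)->W->(3,2) | ant1:(1,2)->N->(0,2) | ant2:(3,2)->E->(3,3)
  grid max=4 at (3,2)

(3,2) (0,2) (3,3)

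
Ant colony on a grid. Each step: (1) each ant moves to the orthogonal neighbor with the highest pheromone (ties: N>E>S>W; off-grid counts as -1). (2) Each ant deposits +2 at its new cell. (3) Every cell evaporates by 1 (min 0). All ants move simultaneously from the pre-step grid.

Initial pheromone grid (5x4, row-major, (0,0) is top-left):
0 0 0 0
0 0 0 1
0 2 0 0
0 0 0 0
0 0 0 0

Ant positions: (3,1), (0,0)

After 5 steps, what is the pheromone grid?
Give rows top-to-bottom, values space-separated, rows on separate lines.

After step 1: ants at (2,1),(0,1)
  0 1 0 0
  0 0 0 0
  0 3 0 0
  0 0 0 0
  0 0 0 0
After step 2: ants at (1,1),(0,2)
  0 0 1 0
  0 1 0 0
  0 2 0 0
  0 0 0 0
  0 0 0 0
After step 3: ants at (2,1),(0,3)
  0 0 0 1
  0 0 0 0
  0 3 0 0
  0 0 0 0
  0 0 0 0
After step 4: ants at (1,1),(1,3)
  0 0 0 0
  0 1 0 1
  0 2 0 0
  0 0 0 0
  0 0 0 0
After step 5: ants at (2,1),(0,3)
  0 0 0 1
  0 0 0 0
  0 3 0 0
  0 0 0 0
  0 0 0 0

0 0 0 1
0 0 0 0
0 3 0 0
0 0 0 0
0 0 0 0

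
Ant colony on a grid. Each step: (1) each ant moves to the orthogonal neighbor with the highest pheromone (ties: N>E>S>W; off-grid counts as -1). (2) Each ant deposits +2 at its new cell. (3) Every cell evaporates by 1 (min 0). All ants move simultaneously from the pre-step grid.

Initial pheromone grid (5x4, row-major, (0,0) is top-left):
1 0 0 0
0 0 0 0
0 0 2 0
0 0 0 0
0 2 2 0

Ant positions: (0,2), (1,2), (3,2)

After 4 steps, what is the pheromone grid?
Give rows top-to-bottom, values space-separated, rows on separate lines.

After step 1: ants at (0,3),(2,2),(2,2)
  0 0 0 1
  0 0 0 0
  0 0 5 0
  0 0 0 0
  0 1 1 0
After step 2: ants at (1,3),(1,2),(1,2)
  0 0 0 0
  0 0 3 1
  0 0 4 0
  0 0 0 0
  0 0 0 0
After step 3: ants at (1,2),(2,2),(2,2)
  0 0 0 0
  0 0 4 0
  0 0 7 0
  0 0 0 0
  0 0 0 0
After step 4: ants at (2,2),(1,2),(1,2)
  0 0 0 0
  0 0 7 0
  0 0 8 0
  0 0 0 0
  0 0 0 0

0 0 0 0
0 0 7 0
0 0 8 0
0 0 0 0
0 0 0 0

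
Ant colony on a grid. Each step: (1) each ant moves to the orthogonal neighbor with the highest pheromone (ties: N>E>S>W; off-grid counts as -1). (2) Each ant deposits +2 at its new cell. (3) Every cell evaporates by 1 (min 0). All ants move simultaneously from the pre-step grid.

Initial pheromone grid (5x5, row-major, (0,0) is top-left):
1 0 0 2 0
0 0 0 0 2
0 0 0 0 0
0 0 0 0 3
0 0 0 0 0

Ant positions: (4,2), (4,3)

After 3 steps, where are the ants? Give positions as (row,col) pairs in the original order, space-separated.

Step 1: ant0:(4,2)->N->(3,2) | ant1:(4,3)->N->(3,3)
  grid max=2 at (3,4)
Step 2: ant0:(3,2)->E->(3,3) | ant1:(3,3)->E->(3,4)
  grid max=3 at (3,4)
Step 3: ant0:(3,3)->E->(3,4) | ant1:(3,4)->W->(3,3)
  grid max=4 at (3,4)

(3,4) (3,3)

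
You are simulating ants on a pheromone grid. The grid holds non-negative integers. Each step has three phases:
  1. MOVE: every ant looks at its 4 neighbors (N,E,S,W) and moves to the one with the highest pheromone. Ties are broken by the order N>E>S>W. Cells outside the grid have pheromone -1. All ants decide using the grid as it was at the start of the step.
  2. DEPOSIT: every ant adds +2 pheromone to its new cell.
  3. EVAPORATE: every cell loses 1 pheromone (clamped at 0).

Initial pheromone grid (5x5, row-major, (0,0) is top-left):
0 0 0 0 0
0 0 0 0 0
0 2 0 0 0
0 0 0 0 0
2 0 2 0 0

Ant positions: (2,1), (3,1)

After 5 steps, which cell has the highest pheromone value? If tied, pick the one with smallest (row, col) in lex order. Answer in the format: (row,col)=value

Step 1: ant0:(2,1)->N->(1,1) | ant1:(3,1)->N->(2,1)
  grid max=3 at (2,1)
Step 2: ant0:(1,1)->S->(2,1) | ant1:(2,1)->N->(1,1)
  grid max=4 at (2,1)
Step 3: ant0:(2,1)->N->(1,1) | ant1:(1,1)->S->(2,1)
  grid max=5 at (2,1)
Step 4: ant0:(1,1)->S->(2,1) | ant1:(2,1)->N->(1,1)
  grid max=6 at (2,1)
Step 5: ant0:(2,1)->N->(1,1) | ant1:(1,1)->S->(2,1)
  grid max=7 at (2,1)
Final grid:
  0 0 0 0 0
  0 5 0 0 0
  0 7 0 0 0
  0 0 0 0 0
  0 0 0 0 0
Max pheromone 7 at (2,1)

Answer: (2,1)=7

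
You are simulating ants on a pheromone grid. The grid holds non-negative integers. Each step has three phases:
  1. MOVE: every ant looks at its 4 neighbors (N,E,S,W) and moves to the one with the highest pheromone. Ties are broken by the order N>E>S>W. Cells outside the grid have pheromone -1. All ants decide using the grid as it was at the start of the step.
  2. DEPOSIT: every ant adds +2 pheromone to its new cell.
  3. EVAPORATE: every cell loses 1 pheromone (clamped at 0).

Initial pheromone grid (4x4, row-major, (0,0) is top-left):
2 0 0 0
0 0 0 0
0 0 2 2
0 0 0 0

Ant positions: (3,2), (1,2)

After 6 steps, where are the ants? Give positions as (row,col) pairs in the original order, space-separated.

Step 1: ant0:(3,2)->N->(2,2) | ant1:(1,2)->S->(2,2)
  grid max=5 at (2,2)
Step 2: ant0:(2,2)->E->(2,3) | ant1:(2,2)->E->(2,3)
  grid max=4 at (2,2)
Step 3: ant0:(2,3)->W->(2,2) | ant1:(2,3)->W->(2,2)
  grid max=7 at (2,2)
Step 4: ant0:(2,2)->E->(2,3) | ant1:(2,2)->E->(2,3)
  grid max=6 at (2,2)
Step 5: ant0:(2,3)->W->(2,2) | ant1:(2,3)->W->(2,2)
  grid max=9 at (2,2)
Step 6: ant0:(2,2)->E->(2,3) | ant1:(2,2)->E->(2,3)
  grid max=8 at (2,2)

(2,3) (2,3)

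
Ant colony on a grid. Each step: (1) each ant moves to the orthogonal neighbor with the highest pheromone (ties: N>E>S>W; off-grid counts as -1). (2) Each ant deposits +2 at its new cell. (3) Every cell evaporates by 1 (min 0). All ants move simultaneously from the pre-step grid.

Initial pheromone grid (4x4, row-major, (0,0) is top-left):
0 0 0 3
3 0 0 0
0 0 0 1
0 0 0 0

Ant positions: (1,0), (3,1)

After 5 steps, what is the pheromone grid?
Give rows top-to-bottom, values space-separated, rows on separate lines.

After step 1: ants at (0,0),(2,1)
  1 0 0 2
  2 0 0 0
  0 1 0 0
  0 0 0 0
After step 2: ants at (1,0),(1,1)
  0 0 0 1
  3 1 0 0
  0 0 0 0
  0 0 0 0
After step 3: ants at (1,1),(1,0)
  0 0 0 0
  4 2 0 0
  0 0 0 0
  0 0 0 0
After step 4: ants at (1,0),(1,1)
  0 0 0 0
  5 3 0 0
  0 0 0 0
  0 0 0 0
After step 5: ants at (1,1),(1,0)
  0 0 0 0
  6 4 0 0
  0 0 0 0
  0 0 0 0

0 0 0 0
6 4 0 0
0 0 0 0
0 0 0 0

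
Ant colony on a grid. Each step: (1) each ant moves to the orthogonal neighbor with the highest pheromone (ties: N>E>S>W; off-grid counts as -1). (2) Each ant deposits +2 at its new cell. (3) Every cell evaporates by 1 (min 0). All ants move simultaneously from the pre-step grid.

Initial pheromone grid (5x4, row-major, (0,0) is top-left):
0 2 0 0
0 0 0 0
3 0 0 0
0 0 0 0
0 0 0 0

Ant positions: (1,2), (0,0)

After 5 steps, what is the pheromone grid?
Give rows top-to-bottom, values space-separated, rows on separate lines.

After step 1: ants at (0,2),(0,1)
  0 3 1 0
  0 0 0 0
  2 0 0 0
  0 0 0 0
  0 0 0 0
After step 2: ants at (0,1),(0,2)
  0 4 2 0
  0 0 0 0
  1 0 0 0
  0 0 0 0
  0 0 0 0
After step 3: ants at (0,2),(0,1)
  0 5 3 0
  0 0 0 0
  0 0 0 0
  0 0 0 0
  0 0 0 0
After step 4: ants at (0,1),(0,2)
  0 6 4 0
  0 0 0 0
  0 0 0 0
  0 0 0 0
  0 0 0 0
After step 5: ants at (0,2),(0,1)
  0 7 5 0
  0 0 0 0
  0 0 0 0
  0 0 0 0
  0 0 0 0

0 7 5 0
0 0 0 0
0 0 0 0
0 0 0 0
0 0 0 0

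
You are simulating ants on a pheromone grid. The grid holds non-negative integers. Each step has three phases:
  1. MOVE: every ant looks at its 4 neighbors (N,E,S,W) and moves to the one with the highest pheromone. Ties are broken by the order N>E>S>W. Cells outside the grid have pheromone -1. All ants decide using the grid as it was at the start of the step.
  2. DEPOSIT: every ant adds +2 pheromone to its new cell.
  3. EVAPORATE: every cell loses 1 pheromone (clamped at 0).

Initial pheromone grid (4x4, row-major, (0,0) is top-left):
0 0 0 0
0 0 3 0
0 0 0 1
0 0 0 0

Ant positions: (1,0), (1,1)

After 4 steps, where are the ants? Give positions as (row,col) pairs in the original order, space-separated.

Step 1: ant0:(1,0)->N->(0,0) | ant1:(1,1)->E->(1,2)
  grid max=4 at (1,2)
Step 2: ant0:(0,0)->E->(0,1) | ant1:(1,2)->N->(0,2)
  grid max=3 at (1,2)
Step 3: ant0:(0,1)->E->(0,2) | ant1:(0,2)->S->(1,2)
  grid max=4 at (1,2)
Step 4: ant0:(0,2)->S->(1,2) | ant1:(1,2)->N->(0,2)
  grid max=5 at (1,2)

(1,2) (0,2)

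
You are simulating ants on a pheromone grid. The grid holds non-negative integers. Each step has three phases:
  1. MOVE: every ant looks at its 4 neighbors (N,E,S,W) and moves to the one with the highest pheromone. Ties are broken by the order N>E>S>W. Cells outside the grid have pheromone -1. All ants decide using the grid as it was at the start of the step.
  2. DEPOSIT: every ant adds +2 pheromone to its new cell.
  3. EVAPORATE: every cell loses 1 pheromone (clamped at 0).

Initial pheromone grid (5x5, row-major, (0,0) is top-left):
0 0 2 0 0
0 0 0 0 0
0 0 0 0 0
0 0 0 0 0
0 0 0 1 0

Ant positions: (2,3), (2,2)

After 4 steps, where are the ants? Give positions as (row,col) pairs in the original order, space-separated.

Step 1: ant0:(2,3)->N->(1,3) | ant1:(2,2)->N->(1,2)
  grid max=1 at (0,2)
Step 2: ant0:(1,3)->W->(1,2) | ant1:(1,2)->N->(0,2)
  grid max=2 at (0,2)
Step 3: ant0:(1,2)->N->(0,2) | ant1:(0,2)->S->(1,2)
  grid max=3 at (0,2)
Step 4: ant0:(0,2)->S->(1,2) | ant1:(1,2)->N->(0,2)
  grid max=4 at (0,2)

(1,2) (0,2)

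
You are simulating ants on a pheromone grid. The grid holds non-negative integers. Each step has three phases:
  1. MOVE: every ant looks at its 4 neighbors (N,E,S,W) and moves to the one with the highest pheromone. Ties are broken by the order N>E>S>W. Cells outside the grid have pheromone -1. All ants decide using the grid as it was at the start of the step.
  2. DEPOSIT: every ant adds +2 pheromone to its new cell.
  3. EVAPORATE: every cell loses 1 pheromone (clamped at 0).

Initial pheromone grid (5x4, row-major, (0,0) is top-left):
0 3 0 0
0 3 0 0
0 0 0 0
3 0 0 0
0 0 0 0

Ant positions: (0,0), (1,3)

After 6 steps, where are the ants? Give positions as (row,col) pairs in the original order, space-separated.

Step 1: ant0:(0,0)->E->(0,1) | ant1:(1,3)->N->(0,3)
  grid max=4 at (0,1)
Step 2: ant0:(0,1)->S->(1,1) | ant1:(0,3)->S->(1,3)
  grid max=3 at (0,1)
Step 3: ant0:(1,1)->N->(0,1) | ant1:(1,3)->N->(0,3)
  grid max=4 at (0,1)
Step 4: ant0:(0,1)->S->(1,1) | ant1:(0,3)->S->(1,3)
  grid max=3 at (0,1)
Step 5: ant0:(1,1)->N->(0,1) | ant1:(1,3)->N->(0,3)
  grid max=4 at (0,1)
Step 6: ant0:(0,1)->S->(1,1) | ant1:(0,3)->S->(1,3)
  grid max=3 at (0,1)

(1,1) (1,3)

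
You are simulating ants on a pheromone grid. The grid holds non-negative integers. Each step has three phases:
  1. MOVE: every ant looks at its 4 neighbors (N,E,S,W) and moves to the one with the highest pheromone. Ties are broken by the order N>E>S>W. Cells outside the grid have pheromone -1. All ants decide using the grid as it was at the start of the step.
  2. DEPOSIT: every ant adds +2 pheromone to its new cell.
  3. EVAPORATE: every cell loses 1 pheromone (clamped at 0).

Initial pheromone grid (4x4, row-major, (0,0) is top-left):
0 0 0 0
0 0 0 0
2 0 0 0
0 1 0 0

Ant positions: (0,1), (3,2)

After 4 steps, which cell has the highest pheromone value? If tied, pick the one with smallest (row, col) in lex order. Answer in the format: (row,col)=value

Answer: (0,3)=1

Derivation:
Step 1: ant0:(0,1)->E->(0,2) | ant1:(3,2)->W->(3,1)
  grid max=2 at (3,1)
Step 2: ant0:(0,2)->E->(0,3) | ant1:(3,1)->N->(2,1)
  grid max=1 at (0,3)
Step 3: ant0:(0,3)->S->(1,3) | ant1:(2,1)->S->(3,1)
  grid max=2 at (3,1)
Step 4: ant0:(1,3)->N->(0,3) | ant1:(3,1)->N->(2,1)
  grid max=1 at (0,3)
Final grid:
  0 0 0 1
  0 0 0 0
  0 1 0 0
  0 1 0 0
Max pheromone 1 at (0,3)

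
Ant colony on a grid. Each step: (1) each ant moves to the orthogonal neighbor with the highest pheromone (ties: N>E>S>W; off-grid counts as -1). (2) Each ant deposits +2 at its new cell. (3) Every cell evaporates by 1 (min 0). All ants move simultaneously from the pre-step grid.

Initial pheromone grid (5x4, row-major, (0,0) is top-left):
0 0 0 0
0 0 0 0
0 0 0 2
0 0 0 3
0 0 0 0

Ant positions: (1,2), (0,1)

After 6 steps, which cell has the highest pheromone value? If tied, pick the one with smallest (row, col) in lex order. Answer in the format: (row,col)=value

Step 1: ant0:(1,2)->N->(0,2) | ant1:(0,1)->E->(0,2)
  grid max=3 at (0,2)
Step 2: ant0:(0,2)->E->(0,3) | ant1:(0,2)->E->(0,3)
  grid max=3 at (0,3)
Step 3: ant0:(0,3)->W->(0,2) | ant1:(0,3)->W->(0,2)
  grid max=5 at (0,2)
Step 4: ant0:(0,2)->E->(0,3) | ant1:(0,2)->E->(0,3)
  grid max=5 at (0,3)
Step 5: ant0:(0,3)->W->(0,2) | ant1:(0,3)->W->(0,2)
  grid max=7 at (0,2)
Step 6: ant0:(0,2)->E->(0,3) | ant1:(0,2)->E->(0,3)
  grid max=7 at (0,3)
Final grid:
  0 0 6 7
  0 0 0 0
  0 0 0 0
  0 0 0 0
  0 0 0 0
Max pheromone 7 at (0,3)

Answer: (0,3)=7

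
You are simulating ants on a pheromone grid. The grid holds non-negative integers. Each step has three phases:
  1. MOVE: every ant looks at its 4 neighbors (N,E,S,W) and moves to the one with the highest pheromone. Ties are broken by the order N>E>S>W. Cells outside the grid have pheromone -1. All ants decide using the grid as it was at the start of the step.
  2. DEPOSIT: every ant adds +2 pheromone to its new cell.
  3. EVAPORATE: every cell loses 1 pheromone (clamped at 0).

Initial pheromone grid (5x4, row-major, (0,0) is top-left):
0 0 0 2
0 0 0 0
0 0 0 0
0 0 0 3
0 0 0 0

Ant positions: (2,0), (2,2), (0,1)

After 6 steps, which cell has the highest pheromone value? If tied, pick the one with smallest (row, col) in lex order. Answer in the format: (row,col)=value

Step 1: ant0:(2,0)->N->(1,0) | ant1:(2,2)->N->(1,2) | ant2:(0,1)->E->(0,2)
  grid max=2 at (3,3)
Step 2: ant0:(1,0)->N->(0,0) | ant1:(1,2)->N->(0,2) | ant2:(0,2)->E->(0,3)
  grid max=2 at (0,2)
Step 3: ant0:(0,0)->E->(0,1) | ant1:(0,2)->E->(0,3) | ant2:(0,3)->W->(0,2)
  grid max=3 at (0,2)
Step 4: ant0:(0,1)->E->(0,2) | ant1:(0,3)->W->(0,2) | ant2:(0,2)->E->(0,3)
  grid max=6 at (0,2)
Step 5: ant0:(0,2)->E->(0,3) | ant1:(0,2)->E->(0,3) | ant2:(0,3)->W->(0,2)
  grid max=7 at (0,2)
Step 6: ant0:(0,3)->W->(0,2) | ant1:(0,3)->W->(0,2) | ant2:(0,2)->E->(0,3)
  grid max=10 at (0,2)
Final grid:
  0 0 10 8
  0 0 0 0
  0 0 0 0
  0 0 0 0
  0 0 0 0
Max pheromone 10 at (0,2)

Answer: (0,2)=10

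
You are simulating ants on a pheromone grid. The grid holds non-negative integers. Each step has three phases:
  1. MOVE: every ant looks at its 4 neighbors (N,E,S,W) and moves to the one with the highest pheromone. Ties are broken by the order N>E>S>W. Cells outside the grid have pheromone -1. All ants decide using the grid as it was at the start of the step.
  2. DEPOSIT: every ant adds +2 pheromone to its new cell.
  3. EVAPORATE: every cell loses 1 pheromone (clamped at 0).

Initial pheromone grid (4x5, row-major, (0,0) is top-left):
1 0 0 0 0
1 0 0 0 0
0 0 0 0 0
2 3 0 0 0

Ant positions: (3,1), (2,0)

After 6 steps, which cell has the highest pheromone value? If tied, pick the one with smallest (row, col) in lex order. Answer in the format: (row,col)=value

Answer: (3,1)=9

Derivation:
Step 1: ant0:(3,1)->W->(3,0) | ant1:(2,0)->S->(3,0)
  grid max=5 at (3,0)
Step 2: ant0:(3,0)->E->(3,1) | ant1:(3,0)->E->(3,1)
  grid max=5 at (3,1)
Step 3: ant0:(3,1)->W->(3,0) | ant1:(3,1)->W->(3,0)
  grid max=7 at (3,0)
Step 4: ant0:(3,0)->E->(3,1) | ant1:(3,0)->E->(3,1)
  grid max=7 at (3,1)
Step 5: ant0:(3,1)->W->(3,0) | ant1:(3,1)->W->(3,0)
  grid max=9 at (3,0)
Step 6: ant0:(3,0)->E->(3,1) | ant1:(3,0)->E->(3,1)
  grid max=9 at (3,1)
Final grid:
  0 0 0 0 0
  0 0 0 0 0
  0 0 0 0 0
  8 9 0 0 0
Max pheromone 9 at (3,1)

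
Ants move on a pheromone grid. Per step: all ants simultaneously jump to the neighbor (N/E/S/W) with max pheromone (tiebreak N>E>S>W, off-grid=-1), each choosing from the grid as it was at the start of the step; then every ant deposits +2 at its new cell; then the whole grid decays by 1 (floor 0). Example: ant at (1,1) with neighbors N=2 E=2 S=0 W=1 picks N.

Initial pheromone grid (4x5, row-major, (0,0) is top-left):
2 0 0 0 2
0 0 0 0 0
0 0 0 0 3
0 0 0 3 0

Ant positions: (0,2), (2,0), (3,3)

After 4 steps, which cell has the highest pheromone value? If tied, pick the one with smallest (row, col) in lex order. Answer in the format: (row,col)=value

Answer: (2,4)=5

Derivation:
Step 1: ant0:(0,2)->E->(0,3) | ant1:(2,0)->N->(1,0) | ant2:(3,3)->N->(2,3)
  grid max=2 at (2,4)
Step 2: ant0:(0,3)->E->(0,4) | ant1:(1,0)->N->(0,0) | ant2:(2,3)->E->(2,4)
  grid max=3 at (2,4)
Step 3: ant0:(0,4)->S->(1,4) | ant1:(0,0)->E->(0,1) | ant2:(2,4)->N->(1,4)
  grid max=3 at (1,4)
Step 4: ant0:(1,4)->S->(2,4) | ant1:(0,1)->W->(0,0) | ant2:(1,4)->S->(2,4)
  grid max=5 at (2,4)
Final grid:
  2 0 0 0 0
  0 0 0 0 2
  0 0 0 0 5
  0 0 0 0 0
Max pheromone 5 at (2,4)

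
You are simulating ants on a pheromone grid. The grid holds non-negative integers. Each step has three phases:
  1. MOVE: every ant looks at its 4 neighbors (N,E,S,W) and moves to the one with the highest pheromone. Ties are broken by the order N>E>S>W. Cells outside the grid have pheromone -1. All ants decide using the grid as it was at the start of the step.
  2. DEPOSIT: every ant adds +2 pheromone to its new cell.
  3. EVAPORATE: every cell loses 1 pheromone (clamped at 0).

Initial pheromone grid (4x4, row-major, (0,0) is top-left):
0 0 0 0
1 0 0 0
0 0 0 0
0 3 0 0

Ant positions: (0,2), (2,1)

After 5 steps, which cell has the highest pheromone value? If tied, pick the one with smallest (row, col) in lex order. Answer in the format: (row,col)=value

Step 1: ant0:(0,2)->E->(0,3) | ant1:(2,1)->S->(3,1)
  grid max=4 at (3,1)
Step 2: ant0:(0,3)->S->(1,3) | ant1:(3,1)->N->(2,1)
  grid max=3 at (3,1)
Step 3: ant0:(1,3)->N->(0,3) | ant1:(2,1)->S->(3,1)
  grid max=4 at (3,1)
Step 4: ant0:(0,3)->S->(1,3) | ant1:(3,1)->N->(2,1)
  grid max=3 at (3,1)
Step 5: ant0:(1,3)->N->(0,3) | ant1:(2,1)->S->(3,1)
  grid max=4 at (3,1)
Final grid:
  0 0 0 1
  0 0 0 0
  0 0 0 0
  0 4 0 0
Max pheromone 4 at (3,1)

Answer: (3,1)=4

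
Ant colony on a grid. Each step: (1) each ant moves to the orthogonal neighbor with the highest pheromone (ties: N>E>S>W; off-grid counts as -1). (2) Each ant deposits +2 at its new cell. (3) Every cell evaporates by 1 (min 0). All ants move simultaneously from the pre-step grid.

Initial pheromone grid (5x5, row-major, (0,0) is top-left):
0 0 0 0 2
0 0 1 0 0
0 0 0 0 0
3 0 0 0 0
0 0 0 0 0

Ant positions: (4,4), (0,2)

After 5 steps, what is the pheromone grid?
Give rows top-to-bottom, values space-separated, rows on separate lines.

After step 1: ants at (3,4),(1,2)
  0 0 0 0 1
  0 0 2 0 0
  0 0 0 0 0
  2 0 0 0 1
  0 0 0 0 0
After step 2: ants at (2,4),(0,2)
  0 0 1 0 0
  0 0 1 0 0
  0 0 0 0 1
  1 0 0 0 0
  0 0 0 0 0
After step 3: ants at (1,4),(1,2)
  0 0 0 0 0
  0 0 2 0 1
  0 0 0 0 0
  0 0 0 0 0
  0 0 0 0 0
After step 4: ants at (0,4),(0,2)
  0 0 1 0 1
  0 0 1 0 0
  0 0 0 0 0
  0 0 0 0 0
  0 0 0 0 0
After step 5: ants at (1,4),(1,2)
  0 0 0 0 0
  0 0 2 0 1
  0 0 0 0 0
  0 0 0 0 0
  0 0 0 0 0

0 0 0 0 0
0 0 2 0 1
0 0 0 0 0
0 0 0 0 0
0 0 0 0 0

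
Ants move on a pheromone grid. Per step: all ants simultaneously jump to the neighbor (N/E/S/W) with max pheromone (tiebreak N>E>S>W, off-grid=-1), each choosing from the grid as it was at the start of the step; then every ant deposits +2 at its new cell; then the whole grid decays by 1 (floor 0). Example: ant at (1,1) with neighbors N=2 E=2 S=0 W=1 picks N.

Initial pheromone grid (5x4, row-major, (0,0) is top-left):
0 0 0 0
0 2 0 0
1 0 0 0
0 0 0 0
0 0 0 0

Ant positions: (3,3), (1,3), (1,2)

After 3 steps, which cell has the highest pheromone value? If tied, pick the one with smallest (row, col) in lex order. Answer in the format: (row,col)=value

Step 1: ant0:(3,3)->N->(2,3) | ant1:(1,3)->N->(0,3) | ant2:(1,2)->W->(1,1)
  grid max=3 at (1,1)
Step 2: ant0:(2,3)->N->(1,3) | ant1:(0,3)->S->(1,3) | ant2:(1,1)->N->(0,1)
  grid max=3 at (1,3)
Step 3: ant0:(1,3)->N->(0,3) | ant1:(1,3)->N->(0,3) | ant2:(0,1)->S->(1,1)
  grid max=3 at (0,3)
Final grid:
  0 0 0 3
  0 3 0 2
  0 0 0 0
  0 0 0 0
  0 0 0 0
Max pheromone 3 at (0,3)

Answer: (0,3)=3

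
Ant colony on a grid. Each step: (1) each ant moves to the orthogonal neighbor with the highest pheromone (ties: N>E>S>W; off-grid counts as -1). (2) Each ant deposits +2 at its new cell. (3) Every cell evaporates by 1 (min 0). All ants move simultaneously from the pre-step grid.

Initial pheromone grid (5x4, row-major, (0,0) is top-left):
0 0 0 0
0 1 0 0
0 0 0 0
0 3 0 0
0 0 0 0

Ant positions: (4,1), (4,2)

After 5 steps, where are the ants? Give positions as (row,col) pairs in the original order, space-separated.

Step 1: ant0:(4,1)->N->(3,1) | ant1:(4,2)->N->(3,2)
  grid max=4 at (3,1)
Step 2: ant0:(3,1)->E->(3,2) | ant1:(3,2)->W->(3,1)
  grid max=5 at (3,1)
Step 3: ant0:(3,2)->W->(3,1) | ant1:(3,1)->E->(3,2)
  grid max=6 at (3,1)
Step 4: ant0:(3,1)->E->(3,2) | ant1:(3,2)->W->(3,1)
  grid max=7 at (3,1)
Step 5: ant0:(3,2)->W->(3,1) | ant1:(3,1)->E->(3,2)
  grid max=8 at (3,1)

(3,1) (3,2)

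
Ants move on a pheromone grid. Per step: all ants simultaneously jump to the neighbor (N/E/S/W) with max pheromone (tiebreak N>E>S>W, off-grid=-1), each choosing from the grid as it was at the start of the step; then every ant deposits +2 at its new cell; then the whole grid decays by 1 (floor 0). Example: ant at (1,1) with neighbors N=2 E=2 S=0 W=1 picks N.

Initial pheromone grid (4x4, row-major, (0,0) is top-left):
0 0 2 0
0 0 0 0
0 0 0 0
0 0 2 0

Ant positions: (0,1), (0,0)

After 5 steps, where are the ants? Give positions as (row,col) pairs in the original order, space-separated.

Step 1: ant0:(0,1)->E->(0,2) | ant1:(0,0)->E->(0,1)
  grid max=3 at (0,2)
Step 2: ant0:(0,2)->W->(0,1) | ant1:(0,1)->E->(0,2)
  grid max=4 at (0,2)
Step 3: ant0:(0,1)->E->(0,2) | ant1:(0,2)->W->(0,1)
  grid max=5 at (0,2)
Step 4: ant0:(0,2)->W->(0,1) | ant1:(0,1)->E->(0,2)
  grid max=6 at (0,2)
Step 5: ant0:(0,1)->E->(0,2) | ant1:(0,2)->W->(0,1)
  grid max=7 at (0,2)

(0,2) (0,1)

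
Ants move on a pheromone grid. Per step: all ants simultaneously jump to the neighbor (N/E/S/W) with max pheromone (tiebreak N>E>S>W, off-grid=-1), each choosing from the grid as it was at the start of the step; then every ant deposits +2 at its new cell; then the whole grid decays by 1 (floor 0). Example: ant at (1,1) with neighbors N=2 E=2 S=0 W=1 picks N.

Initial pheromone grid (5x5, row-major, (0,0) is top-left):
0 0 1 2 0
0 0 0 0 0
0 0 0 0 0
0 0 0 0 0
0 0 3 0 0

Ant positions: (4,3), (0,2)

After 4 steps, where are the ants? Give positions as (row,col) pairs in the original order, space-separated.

Step 1: ant0:(4,3)->W->(4,2) | ant1:(0,2)->E->(0,3)
  grid max=4 at (4,2)
Step 2: ant0:(4,2)->N->(3,2) | ant1:(0,3)->E->(0,4)
  grid max=3 at (4,2)
Step 3: ant0:(3,2)->S->(4,2) | ant1:(0,4)->W->(0,3)
  grid max=4 at (4,2)
Step 4: ant0:(4,2)->N->(3,2) | ant1:(0,3)->E->(0,4)
  grid max=3 at (4,2)

(3,2) (0,4)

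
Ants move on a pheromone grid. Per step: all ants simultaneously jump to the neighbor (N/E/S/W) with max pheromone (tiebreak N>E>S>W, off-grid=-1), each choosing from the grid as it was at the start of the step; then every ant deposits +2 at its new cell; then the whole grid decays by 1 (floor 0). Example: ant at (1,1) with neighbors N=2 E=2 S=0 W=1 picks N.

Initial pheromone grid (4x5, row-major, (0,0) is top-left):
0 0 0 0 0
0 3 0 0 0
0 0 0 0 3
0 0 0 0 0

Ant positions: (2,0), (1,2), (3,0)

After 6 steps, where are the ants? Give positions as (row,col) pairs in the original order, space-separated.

Step 1: ant0:(2,0)->N->(1,0) | ant1:(1,2)->W->(1,1) | ant2:(3,0)->N->(2,0)
  grid max=4 at (1,1)
Step 2: ant0:(1,0)->E->(1,1) | ant1:(1,1)->W->(1,0) | ant2:(2,0)->N->(1,0)
  grid max=5 at (1,1)
Step 3: ant0:(1,1)->W->(1,0) | ant1:(1,0)->E->(1,1) | ant2:(1,0)->E->(1,1)
  grid max=8 at (1,1)
Step 4: ant0:(1,0)->E->(1,1) | ant1:(1,1)->W->(1,0) | ant2:(1,1)->W->(1,0)
  grid max=9 at (1,1)
Step 5: ant0:(1,1)->W->(1,0) | ant1:(1,0)->E->(1,1) | ant2:(1,0)->E->(1,1)
  grid max=12 at (1,1)
Step 6: ant0:(1,0)->E->(1,1) | ant1:(1,1)->W->(1,0) | ant2:(1,1)->W->(1,0)
  grid max=13 at (1,1)

(1,1) (1,0) (1,0)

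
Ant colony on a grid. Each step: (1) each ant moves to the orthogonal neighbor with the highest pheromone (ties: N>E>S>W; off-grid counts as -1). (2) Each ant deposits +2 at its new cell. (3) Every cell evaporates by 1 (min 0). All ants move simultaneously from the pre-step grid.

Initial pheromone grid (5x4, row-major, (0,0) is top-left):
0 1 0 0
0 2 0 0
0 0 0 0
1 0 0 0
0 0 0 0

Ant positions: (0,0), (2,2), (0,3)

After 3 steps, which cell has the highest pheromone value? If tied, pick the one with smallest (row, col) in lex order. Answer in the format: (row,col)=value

Step 1: ant0:(0,0)->E->(0,1) | ant1:(2,2)->N->(1,2) | ant2:(0,3)->S->(1,3)
  grid max=2 at (0,1)
Step 2: ant0:(0,1)->S->(1,1) | ant1:(1,2)->E->(1,3) | ant2:(1,3)->W->(1,2)
  grid max=2 at (1,1)
Step 3: ant0:(1,1)->E->(1,2) | ant1:(1,3)->W->(1,2) | ant2:(1,2)->E->(1,3)
  grid max=5 at (1,2)
Final grid:
  0 0 0 0
  0 1 5 3
  0 0 0 0
  0 0 0 0
  0 0 0 0
Max pheromone 5 at (1,2)

Answer: (1,2)=5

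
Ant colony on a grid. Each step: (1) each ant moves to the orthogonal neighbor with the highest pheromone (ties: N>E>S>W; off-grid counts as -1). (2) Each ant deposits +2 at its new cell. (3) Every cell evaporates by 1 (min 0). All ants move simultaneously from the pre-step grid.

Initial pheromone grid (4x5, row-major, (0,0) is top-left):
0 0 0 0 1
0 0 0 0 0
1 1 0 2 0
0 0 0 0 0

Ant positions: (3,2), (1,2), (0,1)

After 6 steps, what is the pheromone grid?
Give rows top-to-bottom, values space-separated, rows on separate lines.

After step 1: ants at (2,2),(0,2),(0,2)
  0 0 3 0 0
  0 0 0 0 0
  0 0 1 1 0
  0 0 0 0 0
After step 2: ants at (2,3),(0,3),(0,3)
  0 0 2 3 0
  0 0 0 0 0
  0 0 0 2 0
  0 0 0 0 0
After step 3: ants at (1,3),(0,2),(0,2)
  0 0 5 2 0
  0 0 0 1 0
  0 0 0 1 0
  0 0 0 0 0
After step 4: ants at (0,3),(0,3),(0,3)
  0 0 4 7 0
  0 0 0 0 0
  0 0 0 0 0
  0 0 0 0 0
After step 5: ants at (0,2),(0,2),(0,2)
  0 0 9 6 0
  0 0 0 0 0
  0 0 0 0 0
  0 0 0 0 0
After step 6: ants at (0,3),(0,3),(0,3)
  0 0 8 11 0
  0 0 0 0 0
  0 0 0 0 0
  0 0 0 0 0

0 0 8 11 0
0 0 0 0 0
0 0 0 0 0
0 0 0 0 0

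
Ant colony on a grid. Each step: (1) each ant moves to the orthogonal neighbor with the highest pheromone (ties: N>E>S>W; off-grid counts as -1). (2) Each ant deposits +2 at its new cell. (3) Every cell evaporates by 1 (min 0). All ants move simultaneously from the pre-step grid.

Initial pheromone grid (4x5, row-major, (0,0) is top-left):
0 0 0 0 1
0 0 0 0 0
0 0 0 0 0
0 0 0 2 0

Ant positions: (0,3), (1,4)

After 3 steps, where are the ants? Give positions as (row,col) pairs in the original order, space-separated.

Step 1: ant0:(0,3)->E->(0,4) | ant1:(1,4)->N->(0,4)
  grid max=4 at (0,4)
Step 2: ant0:(0,4)->S->(1,4) | ant1:(0,4)->S->(1,4)
  grid max=3 at (0,4)
Step 3: ant0:(1,4)->N->(0,4) | ant1:(1,4)->N->(0,4)
  grid max=6 at (0,4)

(0,4) (0,4)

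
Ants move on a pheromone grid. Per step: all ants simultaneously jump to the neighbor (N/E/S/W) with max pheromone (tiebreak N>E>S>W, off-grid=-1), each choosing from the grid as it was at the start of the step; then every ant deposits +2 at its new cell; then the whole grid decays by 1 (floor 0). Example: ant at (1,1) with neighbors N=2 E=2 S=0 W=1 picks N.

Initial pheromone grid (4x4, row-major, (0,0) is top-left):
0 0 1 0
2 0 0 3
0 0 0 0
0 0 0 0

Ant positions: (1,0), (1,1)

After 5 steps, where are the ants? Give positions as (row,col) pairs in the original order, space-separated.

Step 1: ant0:(1,0)->N->(0,0) | ant1:(1,1)->W->(1,0)
  grid max=3 at (1,0)
Step 2: ant0:(0,0)->S->(1,0) | ant1:(1,0)->N->(0,0)
  grid max=4 at (1,0)
Step 3: ant0:(1,0)->N->(0,0) | ant1:(0,0)->S->(1,0)
  grid max=5 at (1,0)
Step 4: ant0:(0,0)->S->(1,0) | ant1:(1,0)->N->(0,0)
  grid max=6 at (1,0)
Step 5: ant0:(1,0)->N->(0,0) | ant1:(0,0)->S->(1,0)
  grid max=7 at (1,0)

(0,0) (1,0)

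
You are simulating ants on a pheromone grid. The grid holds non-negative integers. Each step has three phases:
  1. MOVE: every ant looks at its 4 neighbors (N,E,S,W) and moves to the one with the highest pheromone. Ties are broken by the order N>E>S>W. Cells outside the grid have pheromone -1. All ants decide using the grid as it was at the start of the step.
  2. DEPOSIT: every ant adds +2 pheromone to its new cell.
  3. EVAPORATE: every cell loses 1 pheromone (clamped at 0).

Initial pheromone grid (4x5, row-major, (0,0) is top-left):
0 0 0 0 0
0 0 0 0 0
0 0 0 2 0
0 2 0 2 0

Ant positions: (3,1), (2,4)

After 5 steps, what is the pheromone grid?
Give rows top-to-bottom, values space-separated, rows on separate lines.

After step 1: ants at (2,1),(2,3)
  0 0 0 0 0
  0 0 0 0 0
  0 1 0 3 0
  0 1 0 1 0
After step 2: ants at (3,1),(3,3)
  0 0 0 0 0
  0 0 0 0 0
  0 0 0 2 0
  0 2 0 2 0
After step 3: ants at (2,1),(2,3)
  0 0 0 0 0
  0 0 0 0 0
  0 1 0 3 0
  0 1 0 1 0
After step 4: ants at (3,1),(3,3)
  0 0 0 0 0
  0 0 0 0 0
  0 0 0 2 0
  0 2 0 2 0
After step 5: ants at (2,1),(2,3)
  0 0 0 0 0
  0 0 0 0 0
  0 1 0 3 0
  0 1 0 1 0

0 0 0 0 0
0 0 0 0 0
0 1 0 3 0
0 1 0 1 0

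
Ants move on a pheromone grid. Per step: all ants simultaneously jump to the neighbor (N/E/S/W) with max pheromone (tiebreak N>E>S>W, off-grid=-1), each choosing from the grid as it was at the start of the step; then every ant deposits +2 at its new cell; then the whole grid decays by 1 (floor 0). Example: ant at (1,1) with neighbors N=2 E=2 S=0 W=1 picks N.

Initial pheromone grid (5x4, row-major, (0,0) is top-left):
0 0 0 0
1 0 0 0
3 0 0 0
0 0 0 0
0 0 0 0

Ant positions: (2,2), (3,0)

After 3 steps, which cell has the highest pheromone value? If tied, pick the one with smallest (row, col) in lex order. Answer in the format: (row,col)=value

Answer: (2,0)=4

Derivation:
Step 1: ant0:(2,2)->N->(1,2) | ant1:(3,0)->N->(2,0)
  grid max=4 at (2,0)
Step 2: ant0:(1,2)->N->(0,2) | ant1:(2,0)->N->(1,0)
  grid max=3 at (2,0)
Step 3: ant0:(0,2)->E->(0,3) | ant1:(1,0)->S->(2,0)
  grid max=4 at (2,0)
Final grid:
  0 0 0 1
  0 0 0 0
  4 0 0 0
  0 0 0 0
  0 0 0 0
Max pheromone 4 at (2,0)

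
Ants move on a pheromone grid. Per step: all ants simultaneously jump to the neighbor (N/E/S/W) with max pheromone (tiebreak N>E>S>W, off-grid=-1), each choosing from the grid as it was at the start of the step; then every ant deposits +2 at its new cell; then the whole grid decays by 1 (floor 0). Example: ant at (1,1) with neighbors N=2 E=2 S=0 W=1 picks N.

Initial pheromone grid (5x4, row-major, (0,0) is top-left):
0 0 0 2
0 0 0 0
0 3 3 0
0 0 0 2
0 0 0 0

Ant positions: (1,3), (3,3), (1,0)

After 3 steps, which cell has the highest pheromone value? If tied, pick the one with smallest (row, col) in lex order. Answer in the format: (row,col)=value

Step 1: ant0:(1,3)->N->(0,3) | ant1:(3,3)->N->(2,3) | ant2:(1,0)->N->(0,0)
  grid max=3 at (0,3)
Step 2: ant0:(0,3)->S->(1,3) | ant1:(2,3)->W->(2,2) | ant2:(0,0)->E->(0,1)
  grid max=3 at (2,2)
Step 3: ant0:(1,3)->N->(0,3) | ant1:(2,2)->W->(2,1) | ant2:(0,1)->E->(0,2)
  grid max=3 at (0,3)
Final grid:
  0 0 1 3
  0 0 0 0
  0 2 2 0
  0 0 0 0
  0 0 0 0
Max pheromone 3 at (0,3)

Answer: (0,3)=3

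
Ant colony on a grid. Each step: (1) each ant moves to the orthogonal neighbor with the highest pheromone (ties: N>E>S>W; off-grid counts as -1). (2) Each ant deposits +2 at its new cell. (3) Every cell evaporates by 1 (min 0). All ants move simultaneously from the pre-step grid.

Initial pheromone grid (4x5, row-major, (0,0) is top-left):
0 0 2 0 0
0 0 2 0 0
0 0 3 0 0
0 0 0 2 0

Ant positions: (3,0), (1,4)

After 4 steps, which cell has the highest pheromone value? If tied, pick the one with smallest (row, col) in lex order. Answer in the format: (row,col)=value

Answer: (0,1)=1

Derivation:
Step 1: ant0:(3,0)->N->(2,0) | ant1:(1,4)->N->(0,4)
  grid max=2 at (2,2)
Step 2: ant0:(2,0)->N->(1,0) | ant1:(0,4)->S->(1,4)
  grid max=1 at (1,0)
Step 3: ant0:(1,0)->N->(0,0) | ant1:(1,4)->N->(0,4)
  grid max=1 at (0,0)
Step 4: ant0:(0,0)->E->(0,1) | ant1:(0,4)->S->(1,4)
  grid max=1 at (0,1)
Final grid:
  0 1 0 0 0
  0 0 0 0 1
  0 0 0 0 0
  0 0 0 0 0
Max pheromone 1 at (0,1)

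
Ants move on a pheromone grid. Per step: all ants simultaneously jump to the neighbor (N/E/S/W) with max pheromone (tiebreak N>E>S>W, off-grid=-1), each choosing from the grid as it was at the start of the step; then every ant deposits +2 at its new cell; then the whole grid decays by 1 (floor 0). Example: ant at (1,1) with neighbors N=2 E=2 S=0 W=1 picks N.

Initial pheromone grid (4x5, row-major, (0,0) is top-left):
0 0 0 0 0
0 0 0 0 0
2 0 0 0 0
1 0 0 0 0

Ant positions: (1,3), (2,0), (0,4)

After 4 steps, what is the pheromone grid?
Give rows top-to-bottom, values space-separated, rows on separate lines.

After step 1: ants at (0,3),(3,0),(1,4)
  0 0 0 1 0
  0 0 0 0 1
  1 0 0 0 0
  2 0 0 0 0
After step 2: ants at (0,4),(2,0),(0,4)
  0 0 0 0 3
  0 0 0 0 0
  2 0 0 0 0
  1 0 0 0 0
After step 3: ants at (1,4),(3,0),(1,4)
  0 0 0 0 2
  0 0 0 0 3
  1 0 0 0 0
  2 0 0 0 0
After step 4: ants at (0,4),(2,0),(0,4)
  0 0 0 0 5
  0 0 0 0 2
  2 0 0 0 0
  1 0 0 0 0

0 0 0 0 5
0 0 0 0 2
2 0 0 0 0
1 0 0 0 0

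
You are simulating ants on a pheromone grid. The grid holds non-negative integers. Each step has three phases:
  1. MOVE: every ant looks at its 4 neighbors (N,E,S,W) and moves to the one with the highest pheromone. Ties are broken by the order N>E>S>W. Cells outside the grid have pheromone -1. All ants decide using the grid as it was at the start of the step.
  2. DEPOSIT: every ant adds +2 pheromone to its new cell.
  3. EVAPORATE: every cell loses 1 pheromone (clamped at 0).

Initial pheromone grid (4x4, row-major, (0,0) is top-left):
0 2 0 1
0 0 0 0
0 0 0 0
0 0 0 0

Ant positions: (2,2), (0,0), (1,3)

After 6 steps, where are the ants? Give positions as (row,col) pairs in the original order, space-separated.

Step 1: ant0:(2,2)->N->(1,2) | ant1:(0,0)->E->(0,1) | ant2:(1,3)->N->(0,3)
  grid max=3 at (0,1)
Step 2: ant0:(1,2)->N->(0,2) | ant1:(0,1)->E->(0,2) | ant2:(0,3)->S->(1,3)
  grid max=3 at (0,2)
Step 3: ant0:(0,2)->W->(0,1) | ant1:(0,2)->W->(0,1) | ant2:(1,3)->N->(0,3)
  grid max=5 at (0,1)
Step 4: ant0:(0,1)->E->(0,2) | ant1:(0,1)->E->(0,2) | ant2:(0,3)->W->(0,2)
  grid max=7 at (0,2)
Step 5: ant0:(0,2)->W->(0,1) | ant1:(0,2)->W->(0,1) | ant2:(0,2)->W->(0,1)
  grid max=9 at (0,1)
Step 6: ant0:(0,1)->E->(0,2) | ant1:(0,1)->E->(0,2) | ant2:(0,1)->E->(0,2)
  grid max=11 at (0,2)

(0,2) (0,2) (0,2)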